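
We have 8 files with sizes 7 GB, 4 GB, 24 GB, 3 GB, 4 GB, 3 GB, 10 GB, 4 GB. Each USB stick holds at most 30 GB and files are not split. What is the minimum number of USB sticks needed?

2

Total = 24 + 10 + 7 + 4 + 4 + 4 + 3 + 3 = 59 GB.
Lower bound: ⌈59/30⌉ = 2 USB sticks.
A packing using 2 USB sticks:
  USB stick 1: 24 + 3 + 3 = 30
  USB stick 2: 10 + 7 + 4 + 4 + 4 = 29
This matches the lower bound, so 2 is optimal.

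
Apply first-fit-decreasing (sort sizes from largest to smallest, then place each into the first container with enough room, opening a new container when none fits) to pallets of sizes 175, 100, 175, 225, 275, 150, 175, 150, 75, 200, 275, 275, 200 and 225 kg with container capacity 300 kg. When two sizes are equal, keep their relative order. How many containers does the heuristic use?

Sorted descending: 275, 275, 275, 225, 225, 200, 200, 175, 175, 175, 150, 150, 100, 75.
  275 → container 1 (new)  [load 275/300]
  275 → container 2 (new)  [load 275/300]
  275 → container 3 (new)  [load 275/300]
  225 → container 4 (new)  [load 225/300]
  225 → container 5 (new)  [load 225/300]
  200 → container 6 (new)  [load 200/300]
  200 → container 7 (new)  [load 200/300]
  175 → container 8 (new)  [load 175/300]
  175 → container 9 (new)  [load 175/300]
  175 → container 10 (new)  [load 175/300]
  150 → container 11 (new)  [load 150/300]
  150 → container 11  [load 300/300]
  100 → container 6  [load 300/300]
  75 → container 4  [load 300/300]
11 containers opened.

11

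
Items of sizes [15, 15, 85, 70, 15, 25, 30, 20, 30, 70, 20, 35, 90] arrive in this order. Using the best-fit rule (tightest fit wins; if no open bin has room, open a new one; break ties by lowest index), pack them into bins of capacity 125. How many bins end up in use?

  15 → bin 1 (new)  [load 15/125]
  15 → bin 1  [load 30/125]
  85 → bin 1  [load 115/125]
  70 → bin 2 (new)  [load 70/125]
  15 → bin 2  [load 85/125]
  25 → bin 2  [load 110/125]
  30 → bin 3 (new)  [load 30/125]
  20 → bin 3  [load 50/125]
  30 → bin 3  [load 80/125]
  70 → bin 4 (new)  [load 70/125]
  20 → bin 3  [load 100/125]
  35 → bin 4  [load 105/125]
  90 → bin 5 (new)  [load 90/125]
5 bins opened.

5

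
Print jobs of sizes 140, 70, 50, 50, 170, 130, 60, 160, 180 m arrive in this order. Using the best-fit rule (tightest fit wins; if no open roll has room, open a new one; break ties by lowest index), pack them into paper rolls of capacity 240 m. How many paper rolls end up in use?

5

  140 → roll 1 (new)  [load 140/240]
  70 → roll 1  [load 210/240]
  50 → roll 2 (new)  [load 50/240]
  50 → roll 2  [load 100/240]
  170 → roll 3 (new)  [load 170/240]
  130 → roll 2  [load 230/240]
  60 → roll 3  [load 230/240]
  160 → roll 4 (new)  [load 160/240]
  180 → roll 5 (new)  [load 180/240]
5 paper rolls opened.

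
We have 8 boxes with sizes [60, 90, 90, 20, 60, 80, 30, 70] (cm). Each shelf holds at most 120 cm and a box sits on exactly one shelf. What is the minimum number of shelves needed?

Total = 90 + 90 + 80 + 70 + 60 + 60 + 30 + 20 = 500 cm.
Lower bound: ⌈500/120⌉ = 5 shelves.
A packing using 5 shelves:
  shelf 1: 90 + 30 = 120
  shelf 2: 90 + 20 = 110
  shelf 3: 80 = 80
  shelf 4: 70 = 70
  shelf 5: 60 + 60 = 120
This matches the lower bound, so 5 is optimal.

5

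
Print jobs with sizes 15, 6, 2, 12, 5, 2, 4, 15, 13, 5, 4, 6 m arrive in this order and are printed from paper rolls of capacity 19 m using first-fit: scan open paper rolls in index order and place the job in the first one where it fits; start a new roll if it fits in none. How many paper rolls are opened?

  15 → roll 1 (new)  [load 15/19]
  6 → roll 2 (new)  [load 6/19]
  2 → roll 1  [load 17/19]
  12 → roll 2  [load 18/19]
  5 → roll 3 (new)  [load 5/19]
  2 → roll 1  [load 19/19]
  4 → roll 3  [load 9/19]
  15 → roll 4 (new)  [load 15/19]
  13 → roll 5 (new)  [load 13/19]
  5 → roll 3  [load 14/19]
  4 → roll 3  [load 18/19]
  6 → roll 5  [load 19/19]
5 paper rolls opened.

5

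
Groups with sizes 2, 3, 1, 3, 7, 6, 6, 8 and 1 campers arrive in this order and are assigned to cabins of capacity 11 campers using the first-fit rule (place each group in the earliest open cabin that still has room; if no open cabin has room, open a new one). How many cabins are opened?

5

  2 → cabin 1 (new)  [load 2/11]
  3 → cabin 1  [load 5/11]
  1 → cabin 1  [load 6/11]
  3 → cabin 1  [load 9/11]
  7 → cabin 2 (new)  [load 7/11]
  6 → cabin 3 (new)  [load 6/11]
  6 → cabin 4 (new)  [load 6/11]
  8 → cabin 5 (new)  [load 8/11]
  1 → cabin 1  [load 10/11]
5 cabins opened.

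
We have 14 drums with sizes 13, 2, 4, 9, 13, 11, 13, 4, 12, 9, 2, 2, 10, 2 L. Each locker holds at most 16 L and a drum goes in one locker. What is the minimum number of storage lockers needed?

Total = 13 + 13 + 13 + 12 + 11 + 10 + 9 + 9 + 4 + 4 + 2 + 2 + 2 + 2 = 106 L.
Lower bound: ⌈106/16⌉ = 7 storage lockers.
Also, 8 drums each exceed 8 L, and no two of those can share a locker, so at least 8 storage lockers are needed.
A packing using 8 storage lockers:
  locker 1: 13 + 2 = 15
  locker 2: 13 + 2 = 15
  locker 3: 13 + 2 = 15
  locker 4: 12 + 4 = 16
  locker 5: 11 + 4 = 15
  locker 6: 10 + 2 = 12
  locker 7: 9 = 9
  locker 8: 9 = 9
This matches the lower bound, so 8 is optimal.

8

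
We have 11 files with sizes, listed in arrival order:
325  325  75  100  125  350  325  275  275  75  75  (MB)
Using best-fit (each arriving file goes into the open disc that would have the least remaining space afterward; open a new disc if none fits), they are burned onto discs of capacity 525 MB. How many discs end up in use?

6

  325 → disc 1 (new)  [load 325/525]
  325 → disc 2 (new)  [load 325/525]
  75 → disc 1  [load 400/525]
  100 → disc 1  [load 500/525]
  125 → disc 2  [load 450/525]
  350 → disc 3 (new)  [load 350/525]
  325 → disc 4 (new)  [load 325/525]
  275 → disc 5 (new)  [load 275/525]
  275 → disc 6 (new)  [load 275/525]
  75 → disc 2  [load 525/525]
  75 → disc 3  [load 425/525]
6 discs opened.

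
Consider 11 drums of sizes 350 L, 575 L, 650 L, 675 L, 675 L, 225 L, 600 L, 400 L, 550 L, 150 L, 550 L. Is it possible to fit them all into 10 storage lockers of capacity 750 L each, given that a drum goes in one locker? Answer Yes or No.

A valid assignment using 9 storage lockers:
  locker 1: 675 = 675
  locker 2: 675 = 675
  locker 3: 650 = 650
  locker 4: 600 + 150 = 750
  locker 5: 575 = 575
  locker 6: 550 = 550
  locker 7: 550 = 550
  locker 8: 400 + 350 = 750
  locker 9: 225 = 225
That uses only 9 ≤ 10, so 10 storage lockers are enough.

Yes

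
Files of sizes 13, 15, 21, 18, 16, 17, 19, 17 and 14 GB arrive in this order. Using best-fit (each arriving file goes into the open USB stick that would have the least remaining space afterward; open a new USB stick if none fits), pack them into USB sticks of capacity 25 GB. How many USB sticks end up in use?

9

  13 → USB stick 1 (new)  [load 13/25]
  15 → USB stick 2 (new)  [load 15/25]
  21 → USB stick 3 (new)  [load 21/25]
  18 → USB stick 4 (new)  [load 18/25]
  16 → USB stick 5 (new)  [load 16/25]
  17 → USB stick 6 (new)  [load 17/25]
  19 → USB stick 7 (new)  [load 19/25]
  17 → USB stick 8 (new)  [load 17/25]
  14 → USB stick 9 (new)  [load 14/25]
9 USB sticks opened.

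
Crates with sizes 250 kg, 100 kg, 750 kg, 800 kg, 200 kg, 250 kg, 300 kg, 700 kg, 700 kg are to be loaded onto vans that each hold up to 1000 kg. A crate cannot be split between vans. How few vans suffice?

5

Total = 800 + 750 + 700 + 700 + 300 + 250 + 250 + 200 + 100 = 4050 kg.
Lower bound: ⌈4050/1000⌉ = 5 vans.
A packing using 5 vans:
  van 1: 800 + 200 = 1000
  van 2: 750 + 250 = 1000
  van 3: 700 + 300 = 1000
  van 4: 700 + 250 = 950
  van 5: 100 = 100
This matches the lower bound, so 5 is optimal.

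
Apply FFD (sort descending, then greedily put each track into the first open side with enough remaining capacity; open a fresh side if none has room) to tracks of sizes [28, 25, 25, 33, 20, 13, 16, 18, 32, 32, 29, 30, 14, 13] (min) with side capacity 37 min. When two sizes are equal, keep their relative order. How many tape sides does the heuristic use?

11

Sorted descending: 33, 32, 32, 30, 29, 28, 25, 25, 20, 18, 16, 14, 13, 13.
  33 → side 1 (new)  [load 33/37]
  32 → side 2 (new)  [load 32/37]
  32 → side 3 (new)  [load 32/37]
  30 → side 4 (new)  [load 30/37]
  29 → side 5 (new)  [load 29/37]
  28 → side 6 (new)  [load 28/37]
  25 → side 7 (new)  [load 25/37]
  25 → side 8 (new)  [load 25/37]
  20 → side 9 (new)  [load 20/37]
  18 → side 10 (new)  [load 18/37]
  16 → side 9  [load 36/37]
  14 → side 10  [load 32/37]
  13 → side 11 (new)  [load 13/37]
  13 → side 11  [load 26/37]
11 tape sides opened.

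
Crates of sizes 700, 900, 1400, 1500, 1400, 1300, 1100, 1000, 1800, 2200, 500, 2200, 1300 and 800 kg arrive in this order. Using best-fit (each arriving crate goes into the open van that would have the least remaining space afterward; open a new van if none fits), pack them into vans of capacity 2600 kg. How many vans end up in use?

  700 → van 1 (new)  [load 700/2600]
  900 → van 1  [load 1600/2600]
  1400 → van 2 (new)  [load 1400/2600]
  1500 → van 3 (new)  [load 1500/2600]
  1400 → van 4 (new)  [load 1400/2600]
  1300 → van 5 (new)  [load 1300/2600]
  1100 → van 3  [load 2600/2600]
  1000 → van 1  [load 2600/2600]
  1800 → van 6 (new)  [load 1800/2600]
  2200 → van 7 (new)  [load 2200/2600]
  500 → van 6  [load 2300/2600]
  2200 → van 8 (new)  [load 2200/2600]
  1300 → van 5  [load 2600/2600]
  800 → van 2  [load 2200/2600]
8 vans opened.

8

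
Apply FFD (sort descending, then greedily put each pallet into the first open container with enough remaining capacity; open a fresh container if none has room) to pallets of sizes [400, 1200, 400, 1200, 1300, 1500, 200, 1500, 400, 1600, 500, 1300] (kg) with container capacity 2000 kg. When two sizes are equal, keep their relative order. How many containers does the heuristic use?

7

Sorted descending: 1600, 1500, 1500, 1300, 1300, 1200, 1200, 500, 400, 400, 400, 200.
  1600 → container 1 (new)  [load 1600/2000]
  1500 → container 2 (new)  [load 1500/2000]
  1500 → container 3 (new)  [load 1500/2000]
  1300 → container 4 (new)  [load 1300/2000]
  1300 → container 5 (new)  [load 1300/2000]
  1200 → container 6 (new)  [load 1200/2000]
  1200 → container 7 (new)  [load 1200/2000]
  500 → container 2  [load 2000/2000]
  400 → container 1  [load 2000/2000]
  400 → container 3  [load 1900/2000]
  400 → container 4  [load 1700/2000]
  200 → container 4  [load 1900/2000]
7 containers opened.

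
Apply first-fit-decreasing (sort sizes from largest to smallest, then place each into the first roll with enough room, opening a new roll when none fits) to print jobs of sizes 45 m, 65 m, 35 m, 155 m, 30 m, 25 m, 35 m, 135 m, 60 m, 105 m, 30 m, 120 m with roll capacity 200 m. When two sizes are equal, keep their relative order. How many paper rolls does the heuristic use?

5

Sorted descending: 155, 135, 120, 105, 65, 60, 45, 35, 35, 30, 30, 25.
  155 → roll 1 (new)  [load 155/200]
  135 → roll 2 (new)  [load 135/200]
  120 → roll 3 (new)  [load 120/200]
  105 → roll 4 (new)  [load 105/200]
  65 → roll 2  [load 200/200]
  60 → roll 3  [load 180/200]
  45 → roll 1  [load 200/200]
  35 → roll 4  [load 140/200]
  35 → roll 4  [load 175/200]
  30 → roll 5 (new)  [load 30/200]
  30 → roll 5  [load 60/200]
  25 → roll 4  [load 200/200]
5 paper rolls opened.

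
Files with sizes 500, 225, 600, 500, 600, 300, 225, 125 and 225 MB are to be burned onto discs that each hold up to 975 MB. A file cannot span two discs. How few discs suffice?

4

Total = 600 + 600 + 500 + 500 + 300 + 225 + 225 + 225 + 125 = 3300 MB.
Lower bound: ⌈3300/975⌉ = 4 discs.
A packing using 4 discs:
  disc 1: 600 + 300 = 900
  disc 2: 600 + 225 + 125 = 950
  disc 3: 500 + 225 + 225 = 950
  disc 4: 500 = 500
This matches the lower bound, so 4 is optimal.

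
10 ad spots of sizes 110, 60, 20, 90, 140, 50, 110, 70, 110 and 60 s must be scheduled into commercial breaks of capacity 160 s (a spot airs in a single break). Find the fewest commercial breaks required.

6

Total = 140 + 110 + 110 + 110 + 90 + 70 + 60 + 60 + 50 + 20 = 820 s.
Lower bound: ⌈820/160⌉ = 6 commercial breaks.
A packing using 6 commercial breaks:
  break 1: 140 + 20 = 160
  break 2: 110 + 50 = 160
  break 3: 110 = 110
  break 4: 110 = 110
  break 5: 90 + 70 = 160
  break 6: 60 + 60 = 120
This matches the lower bound, so 6 is optimal.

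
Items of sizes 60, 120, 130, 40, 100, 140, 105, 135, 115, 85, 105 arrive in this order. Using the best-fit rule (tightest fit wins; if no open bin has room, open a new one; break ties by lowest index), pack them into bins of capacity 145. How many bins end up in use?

10

  60 → bin 1 (new)  [load 60/145]
  120 → bin 2 (new)  [load 120/145]
  130 → bin 3 (new)  [load 130/145]
  40 → bin 1  [load 100/145]
  100 → bin 4 (new)  [load 100/145]
  140 → bin 5 (new)  [load 140/145]
  105 → bin 6 (new)  [load 105/145]
  135 → bin 7 (new)  [load 135/145]
  115 → bin 8 (new)  [load 115/145]
  85 → bin 9 (new)  [load 85/145]
  105 → bin 10 (new)  [load 105/145]
10 bins opened.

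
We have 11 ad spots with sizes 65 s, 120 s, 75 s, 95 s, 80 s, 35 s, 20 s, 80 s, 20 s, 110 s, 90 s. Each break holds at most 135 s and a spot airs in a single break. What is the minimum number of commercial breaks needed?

8

Total = 120 + 110 + 95 + 90 + 80 + 80 + 75 + 65 + 35 + 20 + 20 = 790 s.
Lower bound: ⌈790/135⌉ = 6 commercial breaks.
Also, 7 ad spots each exceed 135/2 s, and no two of those can share a break, so at least 7 commercial breaks are needed.
A packing using 8 commercial breaks:
  break 1: 120 = 120
  break 2: 110 + 20 = 130
  break 3: 95 + 35 = 130
  break 4: 90 + 20 = 110
  break 5: 80 = 80
  break 6: 80 = 80
  break 7: 75 = 75
  break 8: 65 = 65
No arrangement into 7 commercial breaks stays within capacity, so 8 is optimal.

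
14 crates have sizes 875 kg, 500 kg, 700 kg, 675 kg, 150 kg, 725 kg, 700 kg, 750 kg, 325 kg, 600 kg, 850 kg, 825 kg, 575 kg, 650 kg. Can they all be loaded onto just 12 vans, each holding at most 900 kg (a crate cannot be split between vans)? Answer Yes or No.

A valid assignment using 12 vans:
  van 1: 875 = 875
  van 2: 850 = 850
  van 3: 825 = 825
  van 4: 750 + 150 = 900
  van 5: 725 = 725
  van 6: 700 = 700
  van 7: 700 = 700
  van 8: 675 = 675
  van 9: 650 = 650
  van 10: 600 = 600
  van 11: 575 + 325 = 900
  van 12: 500 = 500
Every load is within 900 kg, so 12 vans suffice.

Yes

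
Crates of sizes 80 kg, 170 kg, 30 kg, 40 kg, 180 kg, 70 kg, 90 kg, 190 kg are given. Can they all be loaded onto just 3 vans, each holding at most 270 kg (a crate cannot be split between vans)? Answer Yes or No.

Total = 850 kg; ⌈850/270⌉ = 4.
At least 4 vans are required, but only 3 are allowed.

No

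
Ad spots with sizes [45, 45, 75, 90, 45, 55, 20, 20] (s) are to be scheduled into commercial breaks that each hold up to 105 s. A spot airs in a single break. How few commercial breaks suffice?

5

Total = 90 + 75 + 55 + 45 + 45 + 45 + 20 + 20 = 395 s.
Lower bound: ⌈395/105⌉ = 4 commercial breaks.
A packing using 5 commercial breaks:
  break 1: 90 = 90
  break 2: 75 + 20 = 95
  break 3: 55 + 45 = 100
  break 4: 45 + 45 = 90
  break 5: 20 = 20
No arrangement into 4 commercial breaks stays within capacity, so 5 is optimal.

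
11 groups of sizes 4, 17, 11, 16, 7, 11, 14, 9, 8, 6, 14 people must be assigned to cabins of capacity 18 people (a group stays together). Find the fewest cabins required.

Total = 17 + 16 + 14 + 14 + 11 + 11 + 9 + 8 + 7 + 6 + 4 = 117 people.
Lower bound: ⌈117/18⌉ = 7 cabins.
A packing using 7 cabins:
  cabin 1: 17 = 17
  cabin 2: 16 = 16
  cabin 3: 14 + 4 = 18
  cabin 4: 14 = 14
  cabin 5: 11 + 7 = 18
  cabin 6: 11 + 6 = 17
  cabin 7: 9 + 8 = 17
This matches the lower bound, so 7 is optimal.

7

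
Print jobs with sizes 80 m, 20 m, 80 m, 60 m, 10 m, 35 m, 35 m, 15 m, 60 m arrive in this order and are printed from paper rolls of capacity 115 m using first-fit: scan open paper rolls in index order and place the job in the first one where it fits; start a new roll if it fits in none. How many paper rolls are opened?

4

  80 → roll 1 (new)  [load 80/115]
  20 → roll 1  [load 100/115]
  80 → roll 2 (new)  [load 80/115]
  60 → roll 3 (new)  [load 60/115]
  10 → roll 1  [load 110/115]
  35 → roll 2  [load 115/115]
  35 → roll 3  [load 95/115]
  15 → roll 3  [load 110/115]
  60 → roll 4 (new)  [load 60/115]
4 paper rolls opened.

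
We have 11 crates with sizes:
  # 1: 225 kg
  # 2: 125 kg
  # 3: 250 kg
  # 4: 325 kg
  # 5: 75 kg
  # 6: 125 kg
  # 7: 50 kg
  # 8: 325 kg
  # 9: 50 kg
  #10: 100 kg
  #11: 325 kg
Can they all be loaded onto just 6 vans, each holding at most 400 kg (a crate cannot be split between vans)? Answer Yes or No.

Yes

A valid assignment using 6 vans:
  van 1: 325 + 75 = 400
  van 2: 325 + 50 = 375
  van 3: 325 + 50 = 375
  van 4: 250 + 125 = 375
  van 5: 225 + 125 = 350
  van 6: 100 = 100
Every load is within 400 kg, so 6 vans suffice.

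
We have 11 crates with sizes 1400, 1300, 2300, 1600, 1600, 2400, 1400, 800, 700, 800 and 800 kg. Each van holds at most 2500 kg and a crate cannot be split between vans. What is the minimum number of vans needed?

Total = 2400 + 2300 + 1600 + 1600 + 1400 + 1400 + 1300 + 800 + 800 + 800 + 700 = 15100 kg.
Lower bound: ⌈15100/2500⌉ = 7 vans.
A packing using 7 vans:
  van 1: 2400 = 2400
  van 2: 2300 = 2300
  van 3: 1600 + 800 = 2400
  van 4: 1600 + 800 = 2400
  van 5: 1400 + 800 = 2200
  van 6: 1400 + 700 = 2100
  van 7: 1300 = 1300
This matches the lower bound, so 7 is optimal.

7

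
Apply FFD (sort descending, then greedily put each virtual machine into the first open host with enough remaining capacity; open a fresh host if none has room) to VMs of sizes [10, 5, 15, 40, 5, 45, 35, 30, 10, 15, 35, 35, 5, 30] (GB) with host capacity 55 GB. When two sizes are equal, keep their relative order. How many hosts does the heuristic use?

Sorted descending: 45, 40, 35, 35, 35, 30, 30, 15, 15, 10, 10, 5, 5, 5.
  45 → host 1 (new)  [load 45/55]
  40 → host 2 (new)  [load 40/55]
  35 → host 3 (new)  [load 35/55]
  35 → host 4 (new)  [load 35/55]
  35 → host 5 (new)  [load 35/55]
  30 → host 6 (new)  [load 30/55]
  30 → host 7 (new)  [load 30/55]
  15 → host 2  [load 55/55]
  15 → host 3  [load 50/55]
  10 → host 1  [load 55/55]
  10 → host 4  [load 45/55]
  5 → host 3  [load 55/55]
  5 → host 4  [load 50/55]
  5 → host 4  [load 55/55]
7 hosts opened.

7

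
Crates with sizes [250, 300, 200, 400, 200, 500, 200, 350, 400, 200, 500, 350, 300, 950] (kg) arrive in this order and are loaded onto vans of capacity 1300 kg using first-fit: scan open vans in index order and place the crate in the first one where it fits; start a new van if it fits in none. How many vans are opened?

  250 → van 1 (new)  [load 250/1300]
  300 → van 1  [load 550/1300]
  200 → van 1  [load 750/1300]
  400 → van 1  [load 1150/1300]
  200 → van 2 (new)  [load 200/1300]
  500 → van 2  [load 700/1300]
  200 → van 2  [load 900/1300]
  350 → van 2  [load 1250/1300]
  400 → van 3 (new)  [load 400/1300]
  200 → van 3  [load 600/1300]
  500 → van 3  [load 1100/1300]
  350 → van 4 (new)  [load 350/1300]
  300 → van 4  [load 650/1300]
  950 → van 5 (new)  [load 950/1300]
5 vans opened.

5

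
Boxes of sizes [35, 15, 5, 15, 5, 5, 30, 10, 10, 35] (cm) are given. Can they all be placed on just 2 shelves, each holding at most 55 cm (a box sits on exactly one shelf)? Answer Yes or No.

Total = 165 cm; ⌈165/55⌉ = 3.
At least 3 shelves are required, but only 2 are allowed.

No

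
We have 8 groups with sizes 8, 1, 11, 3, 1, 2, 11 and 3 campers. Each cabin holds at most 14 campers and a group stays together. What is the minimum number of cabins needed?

3

Total = 11 + 11 + 8 + 3 + 3 + 2 + 1 + 1 = 40 campers.
Lower bound: ⌈40/14⌉ = 3 cabins.
A packing using 3 cabins:
  cabin 1: 11 + 3 = 14
  cabin 2: 11 + 3 = 14
  cabin 3: 8 + 2 + 1 + 1 = 12
This matches the lower bound, so 3 is optimal.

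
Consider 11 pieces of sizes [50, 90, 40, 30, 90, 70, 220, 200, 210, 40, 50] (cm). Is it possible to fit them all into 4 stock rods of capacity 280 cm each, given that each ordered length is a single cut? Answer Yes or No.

Yes

A valid assignment using 4 stock rods:
  stock rod 1: 220 + 50 = 270
  stock rod 2: 210 + 70 = 280
  stock rod 3: 200 + 50 + 30 = 280
  stock rod 4: 90 + 90 + 40 + 40 = 260
Every load is within 280 cm, so 4 stock rods suffice.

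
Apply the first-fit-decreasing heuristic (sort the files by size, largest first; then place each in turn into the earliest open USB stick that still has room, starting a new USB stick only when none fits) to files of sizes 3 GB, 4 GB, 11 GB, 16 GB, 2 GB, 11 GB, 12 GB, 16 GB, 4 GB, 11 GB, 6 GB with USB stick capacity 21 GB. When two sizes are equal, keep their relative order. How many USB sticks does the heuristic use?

6

Sorted descending: 16, 16, 12, 11, 11, 11, 6, 4, 4, 3, 2.
  16 → USB stick 1 (new)  [load 16/21]
  16 → USB stick 2 (new)  [load 16/21]
  12 → USB stick 3 (new)  [load 12/21]
  11 → USB stick 4 (new)  [load 11/21]
  11 → USB stick 5 (new)  [load 11/21]
  11 → USB stick 6 (new)  [load 11/21]
  6 → USB stick 3  [load 18/21]
  4 → USB stick 1  [load 20/21]
  4 → USB stick 2  [load 20/21]
  3 → USB stick 3  [load 21/21]
  2 → USB stick 4  [load 13/21]
6 USB sticks opened.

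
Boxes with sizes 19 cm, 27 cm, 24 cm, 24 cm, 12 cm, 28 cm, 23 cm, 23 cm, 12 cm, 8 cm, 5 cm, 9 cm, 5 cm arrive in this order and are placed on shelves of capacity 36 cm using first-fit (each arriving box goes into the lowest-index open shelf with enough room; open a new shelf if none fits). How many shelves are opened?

7

  19 → shelf 1 (new)  [load 19/36]
  27 → shelf 2 (new)  [load 27/36]
  24 → shelf 3 (new)  [load 24/36]
  24 → shelf 4 (new)  [load 24/36]
  12 → shelf 1  [load 31/36]
  28 → shelf 5 (new)  [load 28/36]
  23 → shelf 6 (new)  [load 23/36]
  23 → shelf 7 (new)  [load 23/36]
  12 → shelf 3  [load 36/36]
  8 → shelf 2  [load 35/36]
  5 → shelf 1  [load 36/36]
  9 → shelf 4  [load 33/36]
  5 → shelf 5  [load 33/36]
7 shelves opened.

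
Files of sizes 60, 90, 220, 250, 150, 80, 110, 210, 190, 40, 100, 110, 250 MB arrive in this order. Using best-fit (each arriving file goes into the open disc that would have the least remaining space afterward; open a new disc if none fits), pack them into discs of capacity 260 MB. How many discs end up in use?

  60 → disc 1 (new)  [load 60/260]
  90 → disc 1  [load 150/260]
  220 → disc 2 (new)  [load 220/260]
  250 → disc 3 (new)  [load 250/260]
  150 → disc 4 (new)  [load 150/260]
  80 → disc 1  [load 230/260]
  110 → disc 4  [load 260/260]
  210 → disc 5 (new)  [load 210/260]
  190 → disc 6 (new)  [load 190/260]
  40 → disc 2  [load 260/260]
  100 → disc 7 (new)  [load 100/260]
  110 → disc 7  [load 210/260]
  250 → disc 8 (new)  [load 250/260]
8 discs opened.

8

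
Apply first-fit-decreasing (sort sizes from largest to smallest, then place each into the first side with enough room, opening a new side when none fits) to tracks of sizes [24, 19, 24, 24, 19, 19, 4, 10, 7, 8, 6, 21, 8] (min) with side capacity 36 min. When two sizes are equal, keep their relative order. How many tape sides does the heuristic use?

Sorted descending: 24, 24, 24, 21, 19, 19, 19, 10, 8, 8, 7, 6, 4.
  24 → side 1 (new)  [load 24/36]
  24 → side 2 (new)  [load 24/36]
  24 → side 3 (new)  [load 24/36]
  21 → side 4 (new)  [load 21/36]
  19 → side 5 (new)  [load 19/36]
  19 → side 6 (new)  [load 19/36]
  19 → side 7 (new)  [load 19/36]
  10 → side 1  [load 34/36]
  8 → side 2  [load 32/36]
  8 → side 3  [load 32/36]
  7 → side 4  [load 28/36]
  6 → side 4  [load 34/36]
  4 → side 2  [load 36/36]
7 tape sides opened.

7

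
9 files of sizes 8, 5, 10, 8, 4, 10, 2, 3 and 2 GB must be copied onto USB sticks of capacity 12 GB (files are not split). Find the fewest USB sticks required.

Total = 10 + 10 + 8 + 8 + 5 + 4 + 3 + 2 + 2 = 52 GB.
Lower bound: ⌈52/12⌉ = 5 USB sticks.
A packing using 5 USB sticks:
  USB stick 1: 10 + 2 = 12
  USB stick 2: 10 + 2 = 12
  USB stick 3: 8 + 4 = 12
  USB stick 4: 8 + 3 = 11
  USB stick 5: 5 = 5
This matches the lower bound, so 5 is optimal.

5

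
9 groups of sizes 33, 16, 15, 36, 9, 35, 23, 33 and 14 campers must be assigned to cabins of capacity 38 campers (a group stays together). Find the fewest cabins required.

Total = 36 + 35 + 33 + 33 + 23 + 16 + 15 + 14 + 9 = 214 campers.
Lower bound: ⌈214/38⌉ = 6 cabins.
A packing using 7 cabins:
  cabin 1: 36 = 36
  cabin 2: 35 = 35
  cabin 3: 33 = 33
  cabin 4: 33 = 33
  cabin 5: 23 + 15 = 38
  cabin 6: 16 + 14 = 30
  cabin 7: 9 = 9
No arrangement into 6 cabins stays within capacity, so 7 is optimal.

7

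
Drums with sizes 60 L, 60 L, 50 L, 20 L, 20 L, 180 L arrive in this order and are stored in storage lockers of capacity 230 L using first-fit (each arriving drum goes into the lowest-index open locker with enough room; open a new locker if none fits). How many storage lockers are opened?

  60 → locker 1 (new)  [load 60/230]
  60 → locker 1  [load 120/230]
  50 → locker 1  [load 170/230]
  20 → locker 1  [load 190/230]
  20 → locker 1  [load 210/230]
  180 → locker 2 (new)  [load 180/230]
2 storage lockers opened.

2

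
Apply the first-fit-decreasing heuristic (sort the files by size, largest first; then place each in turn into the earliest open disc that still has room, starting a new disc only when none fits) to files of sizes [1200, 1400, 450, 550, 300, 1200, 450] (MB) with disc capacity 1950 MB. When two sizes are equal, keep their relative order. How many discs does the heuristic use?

Sorted descending: 1400, 1200, 1200, 550, 450, 450, 300.
  1400 → disc 1 (new)  [load 1400/1950]
  1200 → disc 2 (new)  [load 1200/1950]
  1200 → disc 3 (new)  [load 1200/1950]
  550 → disc 1  [load 1950/1950]
  450 → disc 2  [load 1650/1950]
  450 → disc 3  [load 1650/1950]
  300 → disc 2  [load 1950/1950]
3 discs opened.

3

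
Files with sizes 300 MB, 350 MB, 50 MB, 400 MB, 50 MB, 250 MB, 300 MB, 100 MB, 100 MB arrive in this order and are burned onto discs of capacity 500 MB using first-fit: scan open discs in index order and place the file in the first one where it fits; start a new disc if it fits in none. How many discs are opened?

5

  300 → disc 1 (new)  [load 300/500]
  350 → disc 2 (new)  [load 350/500]
  50 → disc 1  [load 350/500]
  400 → disc 3 (new)  [load 400/500]
  50 → disc 1  [load 400/500]
  250 → disc 4 (new)  [load 250/500]
  300 → disc 5 (new)  [load 300/500]
  100 → disc 1  [load 500/500]
  100 → disc 2  [load 450/500]
5 discs opened.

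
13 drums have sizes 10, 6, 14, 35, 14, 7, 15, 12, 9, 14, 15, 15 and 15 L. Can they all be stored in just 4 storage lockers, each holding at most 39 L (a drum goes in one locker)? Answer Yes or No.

Total = 181 L; ⌈181/39⌉ = 5.
At least 5 storage lockers are required, but only 4 are allowed.

No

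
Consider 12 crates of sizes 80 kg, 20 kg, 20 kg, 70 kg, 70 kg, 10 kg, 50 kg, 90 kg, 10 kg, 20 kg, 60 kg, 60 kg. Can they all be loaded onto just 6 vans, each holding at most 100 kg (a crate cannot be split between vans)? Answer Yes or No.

Total = 560 kg; ⌈560/100⌉ = 6.
The bound of 6 does not rule out 6, but exhaustive search shows no assignment into 6 vans of capacity 100 kg exists — the minimum is 7.

No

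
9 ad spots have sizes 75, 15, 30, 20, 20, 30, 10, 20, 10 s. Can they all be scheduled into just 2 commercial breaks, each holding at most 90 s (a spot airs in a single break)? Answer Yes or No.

No

Total = 230 s; ⌈230/90⌉ = 3.
At least 3 commercial breaks are required, but only 2 are allowed.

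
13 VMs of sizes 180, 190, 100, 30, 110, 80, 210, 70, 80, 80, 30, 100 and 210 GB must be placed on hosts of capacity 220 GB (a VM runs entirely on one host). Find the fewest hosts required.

8

Total = 210 + 210 + 190 + 180 + 110 + 100 + 100 + 80 + 80 + 80 + 70 + 30 + 30 = 1470 GB.
Lower bound: ⌈1470/220⌉ = 7 hosts.
A packing using 8 hosts:
  host 1: 210 = 210
  host 2: 210 = 210
  host 3: 190 + 30 = 220
  host 4: 180 + 30 = 210
  host 5: 110 + 100 = 210
  host 6: 100 + 80 = 180
  host 7: 80 + 80 = 160
  host 8: 70 = 70
No arrangement into 7 hosts stays within capacity, so 8 is optimal.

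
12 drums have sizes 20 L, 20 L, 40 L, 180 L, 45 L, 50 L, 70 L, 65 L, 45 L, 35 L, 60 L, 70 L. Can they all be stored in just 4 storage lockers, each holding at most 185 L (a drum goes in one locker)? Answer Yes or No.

A valid assignment using 4 storage lockers:
  locker 1: 180 = 180
  locker 2: 70 + 70 + 45 = 185
  locker 3: 65 + 60 + 50 = 175
  locker 4: 45 + 40 + 35 + 20 + 20 = 160
Every load is within 185 L, so 4 storage lockers suffice.

Yes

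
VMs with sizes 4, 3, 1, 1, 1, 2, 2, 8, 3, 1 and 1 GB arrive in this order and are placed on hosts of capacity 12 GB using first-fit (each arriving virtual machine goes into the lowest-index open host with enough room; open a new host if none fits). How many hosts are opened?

3

  4 → host 1 (new)  [load 4/12]
  3 → host 1  [load 7/12]
  1 → host 1  [load 8/12]
  1 → host 1  [load 9/12]
  1 → host 1  [load 10/12]
  2 → host 1  [load 12/12]
  2 → host 2 (new)  [load 2/12]
  8 → host 2  [load 10/12]
  3 → host 3 (new)  [load 3/12]
  1 → host 2  [load 11/12]
  1 → host 2  [load 12/12]
3 hosts opened.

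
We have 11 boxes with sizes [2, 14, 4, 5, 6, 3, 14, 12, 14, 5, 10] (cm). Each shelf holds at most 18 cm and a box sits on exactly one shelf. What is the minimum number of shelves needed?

6

Total = 14 + 14 + 14 + 12 + 10 + 6 + 5 + 5 + 4 + 3 + 2 = 89 cm.
Lower bound: ⌈89/18⌉ = 5 shelves.
A packing using 6 shelves:
  shelf 1: 14 + 4 = 18
  shelf 2: 14 + 3 = 17
  shelf 3: 14 + 2 = 16
  shelf 4: 12 + 6 = 18
  shelf 5: 10 + 5 = 15
  shelf 6: 5 = 5
No arrangement into 5 shelves stays within capacity, so 6 is optimal.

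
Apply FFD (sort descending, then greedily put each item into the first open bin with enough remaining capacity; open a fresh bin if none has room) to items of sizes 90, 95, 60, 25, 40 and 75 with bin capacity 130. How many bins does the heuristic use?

4

Sorted descending: 95, 90, 75, 60, 40, 25.
  95 → bin 1 (new)  [load 95/130]
  90 → bin 2 (new)  [load 90/130]
  75 → bin 3 (new)  [load 75/130]
  60 → bin 4 (new)  [load 60/130]
  40 → bin 2  [load 130/130]
  25 → bin 1  [load 120/130]
4 bins opened.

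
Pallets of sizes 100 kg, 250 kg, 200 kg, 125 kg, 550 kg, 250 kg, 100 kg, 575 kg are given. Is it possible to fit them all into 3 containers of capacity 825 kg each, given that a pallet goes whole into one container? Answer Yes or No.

A valid assignment using 3 containers:
  container 1: 575 + 250 = 825
  container 2: 550 + 250 = 800
  container 3: 200 + 125 + 100 + 100 = 525
Every load is within 825 kg, so 3 containers suffice.

Yes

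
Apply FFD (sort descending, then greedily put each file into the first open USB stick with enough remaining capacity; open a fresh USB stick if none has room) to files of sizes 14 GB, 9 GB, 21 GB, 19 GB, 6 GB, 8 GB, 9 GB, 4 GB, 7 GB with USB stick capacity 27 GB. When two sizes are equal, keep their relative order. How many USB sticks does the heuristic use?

Sorted descending: 21, 19, 14, 9, 9, 8, 7, 6, 4.
  21 → USB stick 1 (new)  [load 21/27]
  19 → USB stick 2 (new)  [load 19/27]
  14 → USB stick 3 (new)  [load 14/27]
  9 → USB stick 3  [load 23/27]
  9 → USB stick 4 (new)  [load 9/27]
  8 → USB stick 2  [load 27/27]
  7 → USB stick 4  [load 16/27]
  6 → USB stick 1  [load 27/27]
  4 → USB stick 3  [load 27/27]
4 USB sticks opened.

4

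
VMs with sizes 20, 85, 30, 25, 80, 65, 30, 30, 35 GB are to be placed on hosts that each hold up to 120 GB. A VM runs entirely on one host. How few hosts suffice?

4

Total = 85 + 80 + 65 + 35 + 30 + 30 + 30 + 25 + 20 = 400 GB.
Lower bound: ⌈400/120⌉ = 4 hosts.
A packing using 4 hosts:
  host 1: 85 + 35 = 120
  host 2: 80 + 30 = 110
  host 3: 65 + 30 + 25 = 120
  host 4: 30 + 20 = 50
This matches the lower bound, so 4 is optimal.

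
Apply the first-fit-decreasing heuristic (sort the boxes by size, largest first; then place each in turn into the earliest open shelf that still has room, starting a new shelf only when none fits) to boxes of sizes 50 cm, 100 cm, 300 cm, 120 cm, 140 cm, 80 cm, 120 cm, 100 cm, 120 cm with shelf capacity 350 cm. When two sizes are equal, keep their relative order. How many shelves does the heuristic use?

Sorted descending: 300, 140, 120, 120, 120, 100, 100, 80, 50.
  300 → shelf 1 (new)  [load 300/350]
  140 → shelf 2 (new)  [load 140/350]
  120 → shelf 2  [load 260/350]
  120 → shelf 3 (new)  [load 120/350]
  120 → shelf 3  [load 240/350]
  100 → shelf 3  [load 340/350]
  100 → shelf 4 (new)  [load 100/350]
  80 → shelf 2  [load 340/350]
  50 → shelf 1  [load 350/350]
4 shelves opened.

4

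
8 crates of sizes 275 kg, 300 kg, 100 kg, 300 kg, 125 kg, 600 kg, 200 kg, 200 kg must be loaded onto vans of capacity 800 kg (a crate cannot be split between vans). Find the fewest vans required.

Total = 600 + 300 + 300 + 275 + 200 + 200 + 125 + 100 = 2100 kg.
Lower bound: ⌈2100/800⌉ = 3 vans.
A packing using 3 vans:
  van 1: 600 + 200 = 800
  van 2: 300 + 300 + 200 = 800
  van 3: 275 + 125 + 100 = 500
This matches the lower bound, so 3 is optimal.

3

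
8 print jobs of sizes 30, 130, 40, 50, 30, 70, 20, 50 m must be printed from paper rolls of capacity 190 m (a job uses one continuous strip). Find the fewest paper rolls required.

3

Total = 130 + 70 + 50 + 50 + 40 + 30 + 30 + 20 = 420 m.
Lower bound: ⌈420/190⌉ = 3 paper rolls.
A packing using 3 paper rolls:
  roll 1: 130 + 50 = 180
  roll 2: 70 + 50 + 40 + 30 = 190
  roll 3: 30 + 20 = 50
This matches the lower bound, so 3 is optimal.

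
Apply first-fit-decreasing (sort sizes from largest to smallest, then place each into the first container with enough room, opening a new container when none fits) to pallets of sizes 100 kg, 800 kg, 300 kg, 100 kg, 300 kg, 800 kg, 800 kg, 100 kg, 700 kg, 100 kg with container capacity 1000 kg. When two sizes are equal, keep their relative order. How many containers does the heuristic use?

Sorted descending: 800, 800, 800, 700, 300, 300, 100, 100, 100, 100.
  800 → container 1 (new)  [load 800/1000]
  800 → container 2 (new)  [load 800/1000]
  800 → container 3 (new)  [load 800/1000]
  700 → container 4 (new)  [load 700/1000]
  300 → container 4  [load 1000/1000]
  300 → container 5 (new)  [load 300/1000]
  100 → container 1  [load 900/1000]
  100 → container 1  [load 1000/1000]
  100 → container 2  [load 900/1000]
  100 → container 2  [load 1000/1000]
5 containers opened.

5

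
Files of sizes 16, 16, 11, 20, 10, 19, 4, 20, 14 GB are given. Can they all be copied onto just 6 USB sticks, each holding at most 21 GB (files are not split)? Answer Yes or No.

Total = 130 GB; ⌈130/21⌉ = 7.
At least 7 USB sticks are required, but only 6 are allowed.

No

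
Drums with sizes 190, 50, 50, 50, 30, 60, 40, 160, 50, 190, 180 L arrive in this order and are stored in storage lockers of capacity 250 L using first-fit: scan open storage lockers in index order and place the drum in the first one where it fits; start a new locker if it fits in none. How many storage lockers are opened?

5

  190 → locker 1 (new)  [load 190/250]
  50 → locker 1  [load 240/250]
  50 → locker 2 (new)  [load 50/250]
  50 → locker 2  [load 100/250]
  30 → locker 2  [load 130/250]
  60 → locker 2  [load 190/250]
  40 → locker 2  [load 230/250]
  160 → locker 3 (new)  [load 160/250]
  50 → locker 3  [load 210/250]
  190 → locker 4 (new)  [load 190/250]
  180 → locker 5 (new)  [load 180/250]
5 storage lockers opened.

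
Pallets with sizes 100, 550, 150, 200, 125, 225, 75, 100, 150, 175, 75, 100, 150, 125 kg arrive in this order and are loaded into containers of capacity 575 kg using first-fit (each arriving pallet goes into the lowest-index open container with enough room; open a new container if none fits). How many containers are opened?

  100 → container 1 (new)  [load 100/575]
  550 → container 2 (new)  [load 550/575]
  150 → container 1  [load 250/575]
  200 → container 1  [load 450/575]
  125 → container 1  [load 575/575]
  225 → container 3 (new)  [load 225/575]
  75 → container 3  [load 300/575]
  100 → container 3  [load 400/575]
  150 → container 3  [load 550/575]
  175 → container 4 (new)  [load 175/575]
  75 → container 4  [load 250/575]
  100 → container 4  [load 350/575]
  150 → container 4  [load 500/575]
  125 → container 5 (new)  [load 125/575]
5 containers opened.

5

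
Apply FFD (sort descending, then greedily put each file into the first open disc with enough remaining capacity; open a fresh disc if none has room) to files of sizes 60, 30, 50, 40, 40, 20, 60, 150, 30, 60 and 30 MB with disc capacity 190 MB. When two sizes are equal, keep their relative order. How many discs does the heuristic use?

Sorted descending: 150, 60, 60, 60, 50, 40, 40, 30, 30, 30, 20.
  150 → disc 1 (new)  [load 150/190]
  60 → disc 2 (new)  [load 60/190]
  60 → disc 2  [load 120/190]
  60 → disc 2  [load 180/190]
  50 → disc 3 (new)  [load 50/190]
  40 → disc 1  [load 190/190]
  40 → disc 3  [load 90/190]
  30 → disc 3  [load 120/190]
  30 → disc 3  [load 150/190]
  30 → disc 3  [load 180/190]
  20 → disc 4 (new)  [load 20/190]
4 discs opened.

4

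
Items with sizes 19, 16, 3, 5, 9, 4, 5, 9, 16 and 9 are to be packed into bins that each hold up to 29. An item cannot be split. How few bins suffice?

4

Total = 19 + 16 + 16 + 9 + 9 + 9 + 5 + 5 + 4 + 3 = 95.
Lower bound: ⌈95/29⌉ = 4 bins.
A packing using 4 bins:
  bin 1: 19 + 9 = 28
  bin 2: 16 + 9 + 4 = 29
  bin 3: 16 + 9 + 3 = 28
  bin 4: 5 + 5 = 10
This matches the lower bound, so 4 is optimal.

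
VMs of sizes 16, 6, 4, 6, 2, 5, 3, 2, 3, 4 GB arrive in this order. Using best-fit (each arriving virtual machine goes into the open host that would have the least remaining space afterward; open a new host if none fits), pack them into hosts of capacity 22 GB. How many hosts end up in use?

  16 → host 1 (new)  [load 16/22]
  6 → host 1  [load 22/22]
  4 → host 2 (new)  [load 4/22]
  6 → host 2  [load 10/22]
  2 → host 2  [load 12/22]
  5 → host 2  [load 17/22]
  3 → host 2  [load 20/22]
  2 → host 2  [load 22/22]
  3 → host 3 (new)  [load 3/22]
  4 → host 3  [load 7/22]
3 hosts opened.

3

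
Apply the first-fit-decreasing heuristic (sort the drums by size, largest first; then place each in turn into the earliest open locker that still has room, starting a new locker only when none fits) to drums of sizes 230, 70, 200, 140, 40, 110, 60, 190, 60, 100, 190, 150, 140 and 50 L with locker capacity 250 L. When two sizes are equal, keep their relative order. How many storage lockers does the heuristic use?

Sorted descending: 230, 200, 190, 190, 150, 140, 140, 110, 100, 70, 60, 60, 50, 40.
  230 → locker 1 (new)  [load 230/250]
  200 → locker 2 (new)  [load 200/250]
  190 → locker 3 (new)  [load 190/250]
  190 → locker 4 (new)  [load 190/250]
  150 → locker 5 (new)  [load 150/250]
  140 → locker 6 (new)  [load 140/250]
  140 → locker 7 (new)  [load 140/250]
  110 → locker 6  [load 250/250]
  100 → locker 5  [load 250/250]
  70 → locker 7  [load 210/250]
  60 → locker 3  [load 250/250]
  60 → locker 4  [load 250/250]
  50 → locker 2  [load 250/250]
  40 → locker 7  [load 250/250]
7 storage lockers opened.

7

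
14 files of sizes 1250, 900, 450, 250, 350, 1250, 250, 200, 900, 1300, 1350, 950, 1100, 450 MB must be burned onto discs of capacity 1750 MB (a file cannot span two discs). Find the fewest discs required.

8

Total = 1350 + 1300 + 1250 + 1250 + 1100 + 950 + 900 + 900 + 450 + 450 + 350 + 250 + 250 + 200 = 10950 MB.
Lower bound: ⌈10950/1750⌉ = 7 discs.
Also, 8 files each exceed 875 MB, and no two of those can share a disc, so at least 8 discs are needed.
A packing using 8 discs:
  disc 1: 1350 + 350 = 1700
  disc 2: 1300 + 450 = 1750
  disc 3: 1250 + 450 = 1700
  disc 4: 1250 + 250 + 250 = 1750
  disc 5: 1100 + 200 = 1300
  disc 6: 950 = 950
  disc 7: 900 = 900
  disc 8: 900 = 900
This matches the lower bound, so 8 is optimal.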